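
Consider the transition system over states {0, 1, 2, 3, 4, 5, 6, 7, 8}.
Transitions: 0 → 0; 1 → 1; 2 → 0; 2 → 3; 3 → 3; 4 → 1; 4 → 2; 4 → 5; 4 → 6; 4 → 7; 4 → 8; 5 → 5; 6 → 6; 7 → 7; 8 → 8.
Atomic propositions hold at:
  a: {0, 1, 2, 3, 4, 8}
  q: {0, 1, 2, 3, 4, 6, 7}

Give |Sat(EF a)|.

6

EF a: least fixpoint, start Z0 = {0, 1, 2, 3, 4, 8}, add states with some successor in Z. Already a fixed point.
Sat(EF a) = {0, 1, 2, 3, 4, 8}
|Sat(EF a)| = |{0, 1, 2, 3, 4, 8}| = 6.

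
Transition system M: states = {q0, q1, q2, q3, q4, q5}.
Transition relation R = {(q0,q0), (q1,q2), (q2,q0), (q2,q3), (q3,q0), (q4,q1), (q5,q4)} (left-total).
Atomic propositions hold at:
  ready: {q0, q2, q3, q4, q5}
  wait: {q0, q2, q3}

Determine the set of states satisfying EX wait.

Sat(EX wait) = {s : some successor in {q0, q2, q3}} = {q0, q1, q2, q3}

{q0, q1, q2, q3}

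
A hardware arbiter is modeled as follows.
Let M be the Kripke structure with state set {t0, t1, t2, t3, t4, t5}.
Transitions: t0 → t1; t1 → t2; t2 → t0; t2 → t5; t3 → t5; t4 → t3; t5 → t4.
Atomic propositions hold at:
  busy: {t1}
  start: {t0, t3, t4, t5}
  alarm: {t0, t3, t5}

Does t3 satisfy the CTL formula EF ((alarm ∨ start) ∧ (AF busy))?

Sat(alarm ∨ start) = {t0, t3, t4, t5}
AF busy: least fixpoint, start Z0 = {t1}, add states with every successor in Z. Z1 = {t0, t1}; fixed.
Sat(AF busy) = {t0, t1}
Sat((alarm ∨ start) ∧ (AF busy)) = {t0}
EF ((alarm ∨ start) ∧ (AF busy)): least fixpoint, start Z0 = {t0}, add states with some successor in Z. Z1 = {t0, t2}; Z2 = {t0, t1, t2}; fixed.
Sat(EF ((alarm ∨ start) ∧ (AF busy))) = {t0, t1, t2}
t3 ∉ Sat(EF ((alarm ∨ start) ∧ (AF busy))) = {t0, t1, t2}, so the formula does not hold at t3.

No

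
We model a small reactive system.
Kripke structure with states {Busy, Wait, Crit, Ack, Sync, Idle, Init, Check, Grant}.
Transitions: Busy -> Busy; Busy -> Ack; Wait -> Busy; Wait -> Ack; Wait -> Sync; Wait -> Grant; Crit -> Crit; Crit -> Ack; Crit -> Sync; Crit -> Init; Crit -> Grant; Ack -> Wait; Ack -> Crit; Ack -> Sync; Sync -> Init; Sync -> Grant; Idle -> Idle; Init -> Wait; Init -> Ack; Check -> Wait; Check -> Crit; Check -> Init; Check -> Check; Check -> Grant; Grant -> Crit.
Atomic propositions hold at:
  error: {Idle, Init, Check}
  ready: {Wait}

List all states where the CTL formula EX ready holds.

{Ack, Init, Check}

Sat(EX ready) = {s : some successor in {Wait}} = {Ack, Init, Check}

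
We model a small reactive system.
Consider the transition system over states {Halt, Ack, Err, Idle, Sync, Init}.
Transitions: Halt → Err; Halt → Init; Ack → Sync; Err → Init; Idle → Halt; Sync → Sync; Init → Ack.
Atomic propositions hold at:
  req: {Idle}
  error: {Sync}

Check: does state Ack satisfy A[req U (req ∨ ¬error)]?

Yes

Sat(¬error) = {Halt, Ack, Err, Idle, Init}
Sat(req ∨ ¬error) = {Halt, Ack, Err, Idle, Init}
A[req U (req ∨ ¬error)]: least fixpoint, start Z0 = Sat((req ∨ ¬error)) = {Halt, Ack, Err, Idle, Init}, add states in Sat(req) with every successor in Z. Already a fixed point.
Sat(A[req U (req ∨ ¬error)]) = {Halt, Ack, Err, Idle, Init}
Ack ∈ Sat(A[req U (req ∨ ¬error)]) = {Halt, Ack, Err, Idle, Init}, so the formula holds at Ack.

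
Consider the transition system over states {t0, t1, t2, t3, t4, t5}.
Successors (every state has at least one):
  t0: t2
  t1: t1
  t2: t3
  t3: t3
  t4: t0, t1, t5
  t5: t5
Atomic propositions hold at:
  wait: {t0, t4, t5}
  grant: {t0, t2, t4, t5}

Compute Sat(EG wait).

{t4, t5}

EG wait: greatest fixpoint, start Z0 = {t0, t4, t5}, keep only states in Sat with some successor in Z. Z1 = {t4, t5}; fixed.
Sat(EG wait) = {t4, t5}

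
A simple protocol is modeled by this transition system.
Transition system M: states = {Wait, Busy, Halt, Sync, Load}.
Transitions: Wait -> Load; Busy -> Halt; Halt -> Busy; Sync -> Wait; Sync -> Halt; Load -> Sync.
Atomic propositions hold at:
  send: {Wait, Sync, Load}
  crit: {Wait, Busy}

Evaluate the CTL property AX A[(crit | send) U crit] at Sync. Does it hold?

Sat(crit | send) = {Wait, Busy, Sync, Load}
A[(crit | send) U crit]: least fixpoint, start Z0 = Sat(crit) = {Wait, Busy}, add states in Sat(crit | send) with every successor in Z. Already a fixed point.
Sat(A[(crit | send) U crit]) = {Wait, Busy}
Sat(AX A[(crit | send) U crit]) = {s : every successor in {Wait, Busy}} = {Halt}
Sync ∉ Sat(AX A[(crit | send) U crit]) = {Halt}, so the formula does not hold at Sync.

No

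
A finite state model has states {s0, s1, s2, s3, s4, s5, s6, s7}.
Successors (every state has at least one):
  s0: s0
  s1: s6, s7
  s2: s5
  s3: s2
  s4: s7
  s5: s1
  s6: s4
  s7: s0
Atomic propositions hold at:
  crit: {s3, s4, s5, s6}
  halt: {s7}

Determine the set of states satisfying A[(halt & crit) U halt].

{s7}

Sat(halt & crit) = ∅
A[(halt & crit) U halt]: least fixpoint, start Z0 = Sat(halt) = {s7}, add states in Sat(halt & crit) with every successor in Z. Already a fixed point.
Sat(A[(halt & crit) U halt]) = {s7}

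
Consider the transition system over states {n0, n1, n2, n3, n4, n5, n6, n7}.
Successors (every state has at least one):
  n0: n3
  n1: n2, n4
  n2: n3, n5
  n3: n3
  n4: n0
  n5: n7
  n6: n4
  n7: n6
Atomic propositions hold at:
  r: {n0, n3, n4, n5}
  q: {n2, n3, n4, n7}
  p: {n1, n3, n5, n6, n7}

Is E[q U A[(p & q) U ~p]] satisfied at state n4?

Yes

Sat(p & q) = {n3, n7}
Sat(~p) = {n0, n2, n4}
A[(p & q) U ~p]: least fixpoint, start Z0 = Sat(~p) = {n0, n2, n4}, add states in Sat(p & q) with every successor in Z. Already a fixed point.
Sat(A[(p & q) U ~p]) = {n0, n2, n4}
E[q U A[(p & q) U ~p]]: least fixpoint, start Z0 = Sat(A[(p & q) U ~p]) = {n0, n2, n4}, add states in Sat(q) with some successor in Z. Already a fixed point.
Sat(E[q U A[(p & q) U ~p]]) = {n0, n2, n4}
n4 ∈ Sat(E[q U A[(p & q) U ~p]]) = {n0, n2, n4}, so the formula holds at n4.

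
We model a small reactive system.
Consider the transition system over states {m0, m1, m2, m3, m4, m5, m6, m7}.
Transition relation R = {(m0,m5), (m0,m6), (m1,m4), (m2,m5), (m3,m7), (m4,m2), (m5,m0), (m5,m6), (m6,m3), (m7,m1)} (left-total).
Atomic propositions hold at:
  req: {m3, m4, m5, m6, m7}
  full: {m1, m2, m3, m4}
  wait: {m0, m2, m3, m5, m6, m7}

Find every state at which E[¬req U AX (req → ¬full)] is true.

{m0, m1, m2, m3, m4, m5, m7}

Sat(¬req) = {m0, m1, m2}
Sat(¬full) = {m0, m5, m6, m7}
Sat(req → ¬full) = {m0, m1, m2, m5, m6, m7}
Sat(AX (req → ¬full)) = {s : every successor in {m0, m1, m2, m5, m6, m7}} = {m0, m2, m3, m4, m5, m7}
E[¬req U AX (req → ¬full)]: least fixpoint, start Z0 = Sat(AX (req → ¬full)) = {m0, m2, m3, m4, m5, m7}, add states in Sat(¬req) with some successor in Z. Z1 = {m0, m1, m2, m3, m4, m5, m7}; fixed.
Sat(E[¬req U AX (req → ¬full)]) = {m0, m1, m2, m3, m4, m5, m7}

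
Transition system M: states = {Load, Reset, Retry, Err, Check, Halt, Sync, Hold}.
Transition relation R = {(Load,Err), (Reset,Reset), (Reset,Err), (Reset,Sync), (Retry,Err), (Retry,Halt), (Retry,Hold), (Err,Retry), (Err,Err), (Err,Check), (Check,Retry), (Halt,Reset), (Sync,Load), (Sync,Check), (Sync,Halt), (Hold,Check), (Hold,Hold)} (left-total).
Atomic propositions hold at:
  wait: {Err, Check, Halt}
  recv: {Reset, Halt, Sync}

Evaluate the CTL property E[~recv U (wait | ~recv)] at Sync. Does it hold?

Sat(~recv) = {Load, Retry, Err, Check, Hold}
Sat(wait | ~recv) = {Load, Retry, Err, Check, Halt, Hold}
E[~recv U (wait | ~recv)]: least fixpoint, start Z0 = Sat((wait | ~recv)) = {Load, Retry, Err, Check, Halt, Hold}, add states in Sat(~recv) with some successor in Z. Already a fixed point.
Sat(E[~recv U (wait | ~recv)]) = {Load, Retry, Err, Check, Halt, Hold}
Sync ∉ Sat(E[~recv U (wait | ~recv)]) = {Load, Retry, Err, Check, Halt, Hold}, so the formula does not hold at Sync.

No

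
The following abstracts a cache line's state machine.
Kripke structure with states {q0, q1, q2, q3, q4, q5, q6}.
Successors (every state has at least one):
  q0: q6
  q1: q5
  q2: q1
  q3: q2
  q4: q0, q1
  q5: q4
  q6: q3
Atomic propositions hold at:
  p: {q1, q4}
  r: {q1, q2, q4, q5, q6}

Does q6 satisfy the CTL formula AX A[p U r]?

A[p U r]: least fixpoint, start Z0 = Sat(r) = {q1, q2, q4, q5, q6}, add states in Sat(p) with every successor in Z. Already a fixed point.
Sat(A[p U r]) = {q1, q2, q4, q5, q6}
Sat(AX A[p U r]) = {s : every successor in {q1, q2, q4, q5, q6}} = {q0, q1, q2, q3, q5}
q6 ∉ Sat(AX A[p U r]) = {q0, q1, q2, q3, q5}, so the formula does not hold at q6.

No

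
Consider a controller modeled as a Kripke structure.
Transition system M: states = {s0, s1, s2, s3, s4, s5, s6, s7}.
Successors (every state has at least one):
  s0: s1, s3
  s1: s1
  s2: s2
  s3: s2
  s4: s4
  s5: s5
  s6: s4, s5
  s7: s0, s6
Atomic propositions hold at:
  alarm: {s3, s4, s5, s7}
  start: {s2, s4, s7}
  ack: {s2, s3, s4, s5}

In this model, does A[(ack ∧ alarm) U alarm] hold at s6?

No

Sat(ack ∧ alarm) = {s3, s4, s5}
A[(ack ∧ alarm) U alarm]: least fixpoint, start Z0 = Sat(alarm) = {s3, s4, s5, s7}, add states in Sat(ack ∧ alarm) with every successor in Z. Already a fixed point.
Sat(A[(ack ∧ alarm) U alarm]) = {s3, s4, s5, s7}
s6 ∉ Sat(A[(ack ∧ alarm) U alarm]) = {s3, s4, s5, s7}, so the formula does not hold at s6.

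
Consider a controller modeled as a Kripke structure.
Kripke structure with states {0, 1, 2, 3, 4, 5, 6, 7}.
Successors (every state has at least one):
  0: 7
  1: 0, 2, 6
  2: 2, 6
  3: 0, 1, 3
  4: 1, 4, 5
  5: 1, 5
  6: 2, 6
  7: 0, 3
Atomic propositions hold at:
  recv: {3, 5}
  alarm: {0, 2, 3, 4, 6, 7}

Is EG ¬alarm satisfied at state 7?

No

Sat(¬alarm) = {1, 5}
EG ¬alarm: greatest fixpoint, start Z0 = {1, 5}, keep only states in Sat with some successor in Z. Z1 = {5}; fixed.
Sat(EG ¬alarm) = {5}
7 ∉ Sat(EG ¬alarm) = {5}, so the formula does not hold at 7.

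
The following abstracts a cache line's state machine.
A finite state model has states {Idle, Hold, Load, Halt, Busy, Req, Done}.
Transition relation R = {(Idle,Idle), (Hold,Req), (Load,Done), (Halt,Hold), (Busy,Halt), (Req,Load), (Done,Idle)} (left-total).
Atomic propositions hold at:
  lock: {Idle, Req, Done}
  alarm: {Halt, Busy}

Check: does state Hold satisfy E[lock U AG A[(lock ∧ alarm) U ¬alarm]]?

Sat(lock ∧ alarm) = ∅
Sat(¬alarm) = {Idle, Hold, Load, Req, Done}
A[(lock ∧ alarm) U ¬alarm]: least fixpoint, start Z0 = Sat(¬alarm) = {Idle, Hold, Load, Req, Done}, add states in Sat(lock ∧ alarm) with every successor in Z. Already a fixed point.
Sat(A[(lock ∧ alarm) U ¬alarm]) = {Idle, Hold, Load, Req, Done}
AG A[(lock ∧ alarm) U ¬alarm]: greatest fixpoint, start Z0 = {Idle, Hold, Load, Req, Done}, keep only states in Sat with every successor in Z. Already a fixed point.
Sat(AG A[(lock ∧ alarm) U ¬alarm]) = {Idle, Hold, Load, Req, Done}
E[lock U AG A[(lock ∧ alarm) U ¬alarm]]: least fixpoint, start Z0 = Sat(AG A[(lock ∧ alarm) U ¬alarm]) = {Idle, Hold, Load, Req, Done}, add states in Sat(lock) with some successor in Z. Already a fixed point.
Sat(E[lock U AG A[(lock ∧ alarm) U ¬alarm]]) = {Idle, Hold, Load, Req, Done}
Hold ∈ Sat(E[lock U AG A[(lock ∧ alarm) U ¬alarm]]) = {Idle, Hold, Load, Req, Done}, so the formula holds at Hold.

Yes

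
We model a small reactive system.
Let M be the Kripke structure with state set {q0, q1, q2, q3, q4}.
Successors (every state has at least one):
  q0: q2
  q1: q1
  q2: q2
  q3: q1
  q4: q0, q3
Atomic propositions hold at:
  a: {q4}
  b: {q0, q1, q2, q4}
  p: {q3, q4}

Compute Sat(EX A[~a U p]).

Sat(~a) = {q0, q1, q2, q3}
A[~a U p]: least fixpoint, start Z0 = Sat(p) = {q3, q4}, add states in Sat(~a) with every successor in Z. Already a fixed point.
Sat(A[~a U p]) = {q3, q4}
Sat(EX A[~a U p]) = {s : some successor in {q3, q4}} = {q4}

{q4}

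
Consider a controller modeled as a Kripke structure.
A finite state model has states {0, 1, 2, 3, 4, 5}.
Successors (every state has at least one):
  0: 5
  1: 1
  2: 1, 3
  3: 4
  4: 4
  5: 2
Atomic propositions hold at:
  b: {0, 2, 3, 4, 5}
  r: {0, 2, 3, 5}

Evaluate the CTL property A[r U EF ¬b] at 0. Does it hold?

Sat(¬b) = {1}
EF ¬b: least fixpoint, start Z0 = {1}, add states with some successor in Z. Z1 = {1, 2}; Z2 = {1, 2, 5}; Z3 = {0, 1, 2, 5}; fixed.
Sat(EF ¬b) = {0, 1, 2, 5}
A[r U EF ¬b]: least fixpoint, start Z0 = Sat(EF ¬b) = {0, 1, 2, 5}, add states in Sat(r) with every successor in Z. Already a fixed point.
Sat(A[r U EF ¬b]) = {0, 1, 2, 5}
0 ∈ Sat(A[r U EF ¬b]) = {0, 1, 2, 5}, so the formula holds at 0.

Yes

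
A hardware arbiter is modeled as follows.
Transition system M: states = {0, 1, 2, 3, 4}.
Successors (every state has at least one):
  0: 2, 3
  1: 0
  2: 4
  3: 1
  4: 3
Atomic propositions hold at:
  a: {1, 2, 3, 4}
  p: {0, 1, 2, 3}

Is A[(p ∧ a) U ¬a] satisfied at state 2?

Sat(p ∧ a) = {1, 2, 3}
Sat(¬a) = {0}
A[(p ∧ a) U ¬a]: least fixpoint, start Z0 = Sat(¬a) = {0}, add states in Sat(p ∧ a) with every successor in Z. Z1 = {0, 1}; Z2 = {0, 1, 3}; fixed.
Sat(A[(p ∧ a) U ¬a]) = {0, 1, 3}
2 ∉ Sat(A[(p ∧ a) U ¬a]) = {0, 1, 3}, so the formula does not hold at 2.

No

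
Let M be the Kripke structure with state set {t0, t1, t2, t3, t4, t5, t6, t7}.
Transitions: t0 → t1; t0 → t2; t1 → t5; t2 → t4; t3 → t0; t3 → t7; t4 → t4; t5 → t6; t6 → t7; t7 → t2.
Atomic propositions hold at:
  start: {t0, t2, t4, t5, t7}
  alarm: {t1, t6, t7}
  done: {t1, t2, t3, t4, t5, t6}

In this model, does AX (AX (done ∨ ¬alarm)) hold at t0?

Sat(¬alarm) = {t0, t2, t3, t4, t5}
Sat(done ∨ ¬alarm) = {t0, t1, t2, t3, t4, t5, t6}
Sat(AX (done ∨ ¬alarm)) = {s : every successor in {t0, t1, t2, t3, t4, t5, t6}} = {t0, t1, t2, t4, t5, t7}
Sat(AX (AX (done ∨ ¬alarm))) = {s : every successor in {t0, t1, t2, t4, t5, t7}} = {t0, t1, t2, t3, t4, t6, t7}
t0 ∈ Sat(AX (AX (done ∨ ¬alarm))) = {t0, t1, t2, t3, t4, t6, t7}, so the formula holds at t0.

Yes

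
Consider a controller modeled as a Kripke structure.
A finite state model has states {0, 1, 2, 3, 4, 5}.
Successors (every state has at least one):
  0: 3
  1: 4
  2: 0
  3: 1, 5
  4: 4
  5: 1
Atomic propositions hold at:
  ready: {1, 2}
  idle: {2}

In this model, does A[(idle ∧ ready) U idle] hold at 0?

No

Sat(idle ∧ ready) = {2}
A[(idle ∧ ready) U idle]: least fixpoint, start Z0 = Sat(idle) = {2}, add states in Sat(idle ∧ ready) with every successor in Z. Already a fixed point.
Sat(A[(idle ∧ ready) U idle]) = {2}
0 ∉ Sat(A[(idle ∧ ready) U idle]) = {2}, so the formula does not hold at 0.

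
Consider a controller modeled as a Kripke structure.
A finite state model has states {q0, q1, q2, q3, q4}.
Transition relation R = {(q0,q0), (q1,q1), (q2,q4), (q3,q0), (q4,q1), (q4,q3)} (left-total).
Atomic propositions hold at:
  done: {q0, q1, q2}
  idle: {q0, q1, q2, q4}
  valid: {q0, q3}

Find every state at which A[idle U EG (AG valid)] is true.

{q0, q3}

AG valid: greatest fixpoint, start Z0 = {q0, q3}, keep only states in Sat with every successor in Z. Already a fixed point.
Sat(AG valid) = {q0, q3}
EG (AG valid): greatest fixpoint, start Z0 = {q0, q3}, keep only states in Sat with some successor in Z. Already a fixed point.
Sat(EG (AG valid)) = {q0, q3}
A[idle U EG (AG valid)]: least fixpoint, start Z0 = Sat(EG (AG valid)) = {q0, q3}, add states in Sat(idle) with every successor in Z. Already a fixed point.
Sat(A[idle U EG (AG valid)]) = {q0, q3}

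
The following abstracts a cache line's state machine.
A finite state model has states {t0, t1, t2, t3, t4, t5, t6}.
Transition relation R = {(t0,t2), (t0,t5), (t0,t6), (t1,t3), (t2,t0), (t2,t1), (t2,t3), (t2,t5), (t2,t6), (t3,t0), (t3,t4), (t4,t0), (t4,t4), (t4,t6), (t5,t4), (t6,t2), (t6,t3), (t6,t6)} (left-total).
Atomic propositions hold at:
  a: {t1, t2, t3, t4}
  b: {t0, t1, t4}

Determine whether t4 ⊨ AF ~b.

Sat(~b) = {t2, t3, t5, t6}
AF ~b: least fixpoint, start Z0 = {t2, t3, t5, t6}, add states with every successor in Z. Z1 = {t0, t1, t2, t3, t5, t6}; fixed.
Sat(AF ~b) = {t0, t1, t2, t3, t5, t6}
t4 ∉ Sat(AF ~b) = {t0, t1, t2, t3, t5, t6}, so the formula does not hold at t4.

No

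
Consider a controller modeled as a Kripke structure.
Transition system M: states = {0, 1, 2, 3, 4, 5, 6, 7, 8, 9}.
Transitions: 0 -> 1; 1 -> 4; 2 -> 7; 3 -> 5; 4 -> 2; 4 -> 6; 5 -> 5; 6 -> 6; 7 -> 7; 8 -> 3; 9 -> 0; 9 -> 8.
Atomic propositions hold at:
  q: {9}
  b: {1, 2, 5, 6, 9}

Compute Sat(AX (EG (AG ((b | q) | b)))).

{3, 5, 6}

Sat(b | q) = {1, 2, 5, 6, 9}
Sat((b | q) | b) = {1, 2, 5, 6, 9}
AG ((b | q) | b): greatest fixpoint, start Z0 = {1, 2, 5, 6, 9}, keep only states in Sat with every successor in Z. Z1 = {5, 6}; fixed.
Sat(AG ((b | q) | b)) = {5, 6}
EG (AG ((b | q) | b)): greatest fixpoint, start Z0 = {5, 6}, keep only states in Sat with some successor in Z. Already a fixed point.
Sat(EG (AG ((b | q) | b))) = {5, 6}
Sat(AX (EG (AG ((b | q) | b)))) = {s : every successor in {5, 6}} = {3, 5, 6}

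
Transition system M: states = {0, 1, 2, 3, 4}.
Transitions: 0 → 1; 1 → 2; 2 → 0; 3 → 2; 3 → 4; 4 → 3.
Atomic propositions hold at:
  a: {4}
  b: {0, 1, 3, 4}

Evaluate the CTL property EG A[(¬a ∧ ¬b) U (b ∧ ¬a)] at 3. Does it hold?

Yes

Sat(¬a) = {0, 1, 2, 3}
Sat(¬b) = {2}
Sat(¬a ∧ ¬b) = {2}
Sat(b ∧ ¬a) = {0, 1, 3}
A[(¬a ∧ ¬b) U (b ∧ ¬a)]: least fixpoint, start Z0 = Sat((b ∧ ¬a)) = {0, 1, 3}, add states in Sat(¬a ∧ ¬b) with every successor in Z. Z1 = {0, 1, 2, 3}; fixed.
Sat(A[(¬a ∧ ¬b) U (b ∧ ¬a)]) = {0, 1, 2, 3}
EG A[(¬a ∧ ¬b) U (b ∧ ¬a)]: greatest fixpoint, start Z0 = {0, 1, 2, 3}, keep only states in Sat with some successor in Z. Already a fixed point.
Sat(EG A[(¬a ∧ ¬b) U (b ∧ ¬a)]) = {0, 1, 2, 3}
3 ∈ Sat(EG A[(¬a ∧ ¬b) U (b ∧ ¬a)]) = {0, 1, 2, 3}, so the formula holds at 3.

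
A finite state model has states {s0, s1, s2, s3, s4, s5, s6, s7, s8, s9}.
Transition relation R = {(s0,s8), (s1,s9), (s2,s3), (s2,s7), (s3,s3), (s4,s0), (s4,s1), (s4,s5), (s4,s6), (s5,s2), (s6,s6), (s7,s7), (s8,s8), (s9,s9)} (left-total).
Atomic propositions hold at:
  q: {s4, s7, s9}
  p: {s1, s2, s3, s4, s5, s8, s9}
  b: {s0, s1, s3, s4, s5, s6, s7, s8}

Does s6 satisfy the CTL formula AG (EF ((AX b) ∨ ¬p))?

Yes

Sat(AX b) = {s : every successor in {s0, s1, s3, s4, s5, s6, s7, s8}} = {s0, s2, s3, s4, s6, s7, s8}
Sat(¬p) = {s0, s6, s7}
Sat((AX b) ∨ ¬p) = {s0, s2, s3, s4, s6, s7, s8}
EF ((AX b) ∨ ¬p): least fixpoint, start Z0 = {s0, s2, s3, s4, s6, s7, s8}, add states with some successor in Z. Z1 = {s0, s2, s3, s4, s5, s6, s7, s8}; fixed.
Sat(EF ((AX b) ∨ ¬p)) = {s0, s2, s3, s4, s5, s6, s7, s8}
AG (EF ((AX b) ∨ ¬p)): greatest fixpoint, start Z0 = {s0, s2, s3, s4, s5, s6, s7, s8}, keep only states in Sat with every successor in Z. Z1 = {s0, s2, s3, s5, s6, s7, s8}; fixed.
Sat(AG (EF ((AX b) ∨ ¬p))) = {s0, s2, s3, s5, s6, s7, s8}
s6 ∈ Sat(AG (EF ((AX b) ∨ ¬p))) = {s0, s2, s3, s5, s6, s7, s8}, so the formula holds at s6.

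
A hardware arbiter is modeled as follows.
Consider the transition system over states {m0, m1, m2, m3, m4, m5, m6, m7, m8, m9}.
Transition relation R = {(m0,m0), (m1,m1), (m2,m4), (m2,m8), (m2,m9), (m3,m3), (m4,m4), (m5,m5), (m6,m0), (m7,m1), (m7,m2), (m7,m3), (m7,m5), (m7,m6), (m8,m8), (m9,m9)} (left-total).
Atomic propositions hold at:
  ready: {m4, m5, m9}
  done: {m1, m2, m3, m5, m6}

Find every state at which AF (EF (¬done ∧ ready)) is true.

Sat(¬done) = {m0, m4, m7, m8, m9}
Sat(¬done ∧ ready) = {m4, m9}
EF (¬done ∧ ready): least fixpoint, start Z0 = {m4, m9}, add states with some successor in Z. Z1 = {m2, m4, m9}; Z2 = {m2, m4, m7, m9}; fixed.
Sat(EF (¬done ∧ ready)) = {m2, m4, m7, m9}
AF (EF (¬done ∧ ready)): least fixpoint, start Z0 = {m2, m4, m7, m9}, add states with every successor in Z. Already a fixed point.
Sat(AF (EF (¬done ∧ ready))) = {m2, m4, m7, m9}

{m2, m4, m7, m9}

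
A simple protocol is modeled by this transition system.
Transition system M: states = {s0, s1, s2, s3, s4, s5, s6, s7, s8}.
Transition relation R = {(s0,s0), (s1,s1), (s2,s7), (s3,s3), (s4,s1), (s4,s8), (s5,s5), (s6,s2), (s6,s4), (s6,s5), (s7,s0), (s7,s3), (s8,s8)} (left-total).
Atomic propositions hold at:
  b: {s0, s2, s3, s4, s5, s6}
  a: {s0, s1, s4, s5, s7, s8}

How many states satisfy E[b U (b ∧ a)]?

Sat(b ∧ a) = {s0, s4, s5}
E[b U (b ∧ a)]: least fixpoint, start Z0 = Sat((b ∧ a)) = {s0, s4, s5}, add states in Sat(b) with some successor in Z. Z1 = {s0, s4, s5, s6}; fixed.
Sat(E[b U (b ∧ a)]) = {s0, s4, s5, s6}
|Sat(E[b U (b ∧ a)])| = |{s0, s4, s5, s6}| = 4.

4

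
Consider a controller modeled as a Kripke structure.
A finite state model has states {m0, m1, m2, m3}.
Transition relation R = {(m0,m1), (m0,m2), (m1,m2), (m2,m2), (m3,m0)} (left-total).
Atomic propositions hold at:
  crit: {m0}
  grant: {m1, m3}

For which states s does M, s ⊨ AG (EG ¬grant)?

Sat(¬grant) = {m0, m2}
EG ¬grant: greatest fixpoint, start Z0 = {m0, m2}, keep only states in Sat with some successor in Z. Already a fixed point.
Sat(EG ¬grant) = {m0, m2}
AG (EG ¬grant): greatest fixpoint, start Z0 = {m0, m2}, keep only states in Sat with every successor in Z. Z1 = {m2}; fixed.
Sat(AG (EG ¬grant)) = {m2}

{m2}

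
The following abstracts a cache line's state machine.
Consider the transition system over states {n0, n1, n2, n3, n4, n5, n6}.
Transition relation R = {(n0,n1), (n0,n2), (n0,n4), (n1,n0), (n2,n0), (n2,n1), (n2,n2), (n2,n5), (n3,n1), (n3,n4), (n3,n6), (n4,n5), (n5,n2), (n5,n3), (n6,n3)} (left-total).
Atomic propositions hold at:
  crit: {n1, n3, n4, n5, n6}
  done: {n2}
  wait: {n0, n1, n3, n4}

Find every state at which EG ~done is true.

{n0, n1, n3, n4, n5, n6}

Sat(~done) = {n0, n1, n3, n4, n5, n6}
EG ~done: greatest fixpoint, start Z0 = {n0, n1, n3, n4, n5, n6}, keep only states in Sat with some successor in Z. Already a fixed point.
Sat(EG ~done) = {n0, n1, n3, n4, n5, n6}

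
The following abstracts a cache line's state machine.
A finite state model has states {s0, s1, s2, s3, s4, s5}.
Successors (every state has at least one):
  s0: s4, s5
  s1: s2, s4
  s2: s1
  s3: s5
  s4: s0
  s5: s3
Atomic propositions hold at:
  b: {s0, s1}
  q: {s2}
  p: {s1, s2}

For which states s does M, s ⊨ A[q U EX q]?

{s1, s2}

Sat(EX q) = {s : some successor in {s2}} = {s1}
A[q U EX q]: least fixpoint, start Z0 = Sat(EX q) = {s1}, add states in Sat(q) with every successor in Z. Z1 = {s1, s2}; fixed.
Sat(A[q U EX q]) = {s1, s2}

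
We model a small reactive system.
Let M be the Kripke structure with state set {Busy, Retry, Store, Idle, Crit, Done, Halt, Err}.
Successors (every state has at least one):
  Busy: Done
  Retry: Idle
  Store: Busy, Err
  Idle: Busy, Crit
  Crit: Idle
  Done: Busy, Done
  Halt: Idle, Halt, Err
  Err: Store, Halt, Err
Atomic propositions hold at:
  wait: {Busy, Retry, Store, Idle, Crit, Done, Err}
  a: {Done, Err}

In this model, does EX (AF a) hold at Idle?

AF a: least fixpoint, start Z0 = {Done, Err}, add states with every successor in Z. Z1 = {Busy, Done, Err}; Z2 = {Busy, Store, Done, Err}; fixed.
Sat(AF a) = {Busy, Store, Done, Err}
Sat(EX (AF a)) = {s : some successor in {Busy, Store, Done, Err}} = {Busy, Store, Idle, Done, Halt, Err}
Idle ∈ Sat(EX (AF a)) = {Busy, Store, Idle, Done, Halt, Err}, so the formula holds at Idle.

Yes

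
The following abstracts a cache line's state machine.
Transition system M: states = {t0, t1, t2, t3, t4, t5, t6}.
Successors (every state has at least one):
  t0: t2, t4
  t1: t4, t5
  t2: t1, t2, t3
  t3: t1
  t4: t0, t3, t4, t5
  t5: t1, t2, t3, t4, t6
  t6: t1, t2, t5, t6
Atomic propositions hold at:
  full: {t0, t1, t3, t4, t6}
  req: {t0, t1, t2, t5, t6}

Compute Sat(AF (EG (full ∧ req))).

{t6}

Sat(full ∧ req) = {t0, t1, t6}
EG (full ∧ req): greatest fixpoint, start Z0 = {t0, t1, t6}, keep only states in Sat with some successor in Z. Z1 = {t6}; fixed.
Sat(EG (full ∧ req)) = {t6}
AF (EG (full ∧ req)): least fixpoint, start Z0 = {t6}, add states with every successor in Z. Already a fixed point.
Sat(AF (EG (full ∧ req))) = {t6}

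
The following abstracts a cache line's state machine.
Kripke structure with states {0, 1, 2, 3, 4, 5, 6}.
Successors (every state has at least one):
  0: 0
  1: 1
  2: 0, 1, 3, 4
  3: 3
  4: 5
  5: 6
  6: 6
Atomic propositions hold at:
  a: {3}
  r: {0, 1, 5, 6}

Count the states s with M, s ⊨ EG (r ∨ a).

Sat(r ∨ a) = {0, 1, 3, 5, 6}
EG (r ∨ a): greatest fixpoint, start Z0 = {0, 1, 3, 5, 6}, keep only states in Sat with some successor in Z. Already a fixed point.
Sat(EG (r ∨ a)) = {0, 1, 3, 5, 6}
|Sat(EG (r ∨ a))| = |{0, 1, 3, 5, 6}| = 5.

5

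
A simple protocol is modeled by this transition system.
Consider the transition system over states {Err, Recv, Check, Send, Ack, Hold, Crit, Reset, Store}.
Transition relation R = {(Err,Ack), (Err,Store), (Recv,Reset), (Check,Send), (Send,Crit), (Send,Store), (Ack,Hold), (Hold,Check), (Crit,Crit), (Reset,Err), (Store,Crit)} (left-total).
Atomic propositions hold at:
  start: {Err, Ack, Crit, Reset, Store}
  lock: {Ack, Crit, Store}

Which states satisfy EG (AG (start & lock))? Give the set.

{Crit, Store}

Sat(start & lock) = {Ack, Crit, Store}
AG (start & lock): greatest fixpoint, start Z0 = {Ack, Crit, Store}, keep only states in Sat with every successor in Z. Z1 = {Crit, Store}; fixed.
Sat(AG (start & lock)) = {Crit, Store}
EG (AG (start & lock)): greatest fixpoint, start Z0 = {Crit, Store}, keep only states in Sat with some successor in Z. Already a fixed point.
Sat(EG (AG (start & lock))) = {Crit, Store}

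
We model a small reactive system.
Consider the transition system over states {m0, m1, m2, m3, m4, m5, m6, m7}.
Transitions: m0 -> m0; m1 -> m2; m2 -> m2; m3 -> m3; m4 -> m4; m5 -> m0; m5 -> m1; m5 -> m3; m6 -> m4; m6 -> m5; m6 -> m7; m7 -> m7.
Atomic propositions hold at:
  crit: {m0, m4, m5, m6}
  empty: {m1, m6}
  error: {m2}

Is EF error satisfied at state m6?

EF error: least fixpoint, start Z0 = {m2}, add states with some successor in Z. Z1 = {m1, m2}; Z2 = {m1, m2, m5}; Z3 = {m1, m2, m5, m6}; fixed.
Sat(EF error) = {m1, m2, m5, m6}
m6 ∈ Sat(EF error) = {m1, m2, m5, m6}, so the formula holds at m6.

Yes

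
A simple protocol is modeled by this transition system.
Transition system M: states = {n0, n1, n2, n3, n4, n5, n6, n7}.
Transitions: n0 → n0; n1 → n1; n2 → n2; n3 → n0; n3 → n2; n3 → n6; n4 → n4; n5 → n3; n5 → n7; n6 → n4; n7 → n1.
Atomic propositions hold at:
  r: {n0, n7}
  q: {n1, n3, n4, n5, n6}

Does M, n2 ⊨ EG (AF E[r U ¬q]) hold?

Yes

Sat(¬q) = {n0, n2, n7}
E[r U ¬q]: least fixpoint, start Z0 = Sat(¬q) = {n0, n2, n7}, add states in Sat(r) with some successor in Z. Already a fixed point.
Sat(E[r U ¬q]) = {n0, n2, n7}
AF E[r U ¬q]: least fixpoint, start Z0 = {n0, n2, n7}, add states with every successor in Z. Already a fixed point.
Sat(AF E[r U ¬q]) = {n0, n2, n7}
EG (AF E[r U ¬q]): greatest fixpoint, start Z0 = {n0, n2, n7}, keep only states in Sat with some successor in Z. Z1 = {n0, n2}; fixed.
Sat(EG (AF E[r U ¬q])) = {n0, n2}
n2 ∈ Sat(EG (AF E[r U ¬q])) = {n0, n2}, so the formula holds at n2.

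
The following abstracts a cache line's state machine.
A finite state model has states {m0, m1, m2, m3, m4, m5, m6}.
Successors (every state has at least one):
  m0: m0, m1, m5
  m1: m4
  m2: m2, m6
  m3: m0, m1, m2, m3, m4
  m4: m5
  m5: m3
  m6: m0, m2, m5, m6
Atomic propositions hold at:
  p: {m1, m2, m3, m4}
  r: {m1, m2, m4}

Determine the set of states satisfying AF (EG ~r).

{m0, m1, m3, m4, m5, m6}

Sat(~r) = {m0, m3, m5, m6}
EG ~r: greatest fixpoint, start Z0 = {m0, m3, m5, m6}, keep only states in Sat with some successor in Z. Already a fixed point.
Sat(EG ~r) = {m0, m3, m5, m6}
AF (EG ~r): least fixpoint, start Z0 = {m0, m3, m5, m6}, add states with every successor in Z. Z1 = {m0, m3, m4, m5, m6}; Z2 = {m0, m1, m3, m4, m5, m6}; fixed.
Sat(AF (EG ~r)) = {m0, m1, m3, m4, m5, m6}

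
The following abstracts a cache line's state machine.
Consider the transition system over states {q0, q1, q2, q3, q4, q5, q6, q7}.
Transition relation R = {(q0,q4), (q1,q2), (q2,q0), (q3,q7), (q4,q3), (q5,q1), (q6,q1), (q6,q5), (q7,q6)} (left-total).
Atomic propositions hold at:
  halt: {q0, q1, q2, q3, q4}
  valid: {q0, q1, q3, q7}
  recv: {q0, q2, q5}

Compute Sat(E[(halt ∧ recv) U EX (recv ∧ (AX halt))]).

{q1, q2, q6}

Sat(halt ∧ recv) = {q0, q2}
Sat(AX halt) = {s : every successor in {q0, q1, q2, q3, q4}} = {q0, q1, q2, q4, q5}
Sat(recv ∧ (AX halt)) = {q0, q2, q5}
Sat(EX (recv ∧ (AX halt))) = {s : some successor in {q0, q2, q5}} = {q1, q2, q6}
E[(halt ∧ recv) U EX (recv ∧ (AX halt))]: least fixpoint, start Z0 = Sat(EX (recv ∧ (AX halt))) = {q1, q2, q6}, add states in Sat(halt ∧ recv) with some successor in Z. Already a fixed point.
Sat(E[(halt ∧ recv) U EX (recv ∧ (AX halt))]) = {q1, q2, q6}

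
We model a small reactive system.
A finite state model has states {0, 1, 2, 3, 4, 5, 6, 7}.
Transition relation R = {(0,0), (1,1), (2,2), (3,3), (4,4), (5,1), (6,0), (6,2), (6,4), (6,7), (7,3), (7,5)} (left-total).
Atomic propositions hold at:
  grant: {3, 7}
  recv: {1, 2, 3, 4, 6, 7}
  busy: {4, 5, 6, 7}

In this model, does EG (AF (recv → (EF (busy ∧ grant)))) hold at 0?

Sat(busy ∧ grant) = {7}
EF (busy ∧ grant): least fixpoint, start Z0 = {7}, add states with some successor in Z. Z1 = {6, 7}; fixed.
Sat(EF (busy ∧ grant)) = {6, 7}
Sat(recv → (EF (busy ∧ grant))) = {0, 5, 6, 7}
AF (recv → (EF (busy ∧ grant))): least fixpoint, start Z0 = {0, 5, 6, 7}, add states with every successor in Z. Already a fixed point.
Sat(AF (recv → (EF (busy ∧ grant)))) = {0, 5, 6, 7}
EG (AF (recv → (EF (busy ∧ grant)))): greatest fixpoint, start Z0 = {0, 5, 6, 7}, keep only states in Sat with some successor in Z. Z1 = {0, 6, 7}; Z2 = {0, 6}; fixed.
Sat(EG (AF (recv → (EF (busy ∧ grant))))) = {0, 6}
0 ∈ Sat(EG (AF (recv → (EF (busy ∧ grant))))) = {0, 6}, so the formula holds at 0.

Yes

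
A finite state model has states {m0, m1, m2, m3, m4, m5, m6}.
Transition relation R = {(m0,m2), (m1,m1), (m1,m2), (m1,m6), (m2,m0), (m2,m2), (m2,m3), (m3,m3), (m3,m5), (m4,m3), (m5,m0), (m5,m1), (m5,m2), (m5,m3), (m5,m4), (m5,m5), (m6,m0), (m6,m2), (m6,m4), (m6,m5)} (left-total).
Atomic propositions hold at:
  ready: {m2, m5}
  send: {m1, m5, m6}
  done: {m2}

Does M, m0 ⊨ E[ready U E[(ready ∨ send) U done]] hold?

No

Sat(ready ∨ send) = {m1, m2, m5, m6}
E[(ready ∨ send) U done]: least fixpoint, start Z0 = Sat(done) = {m2}, add states in Sat(ready ∨ send) with some successor in Z. Z1 = {m1, m2, m5, m6}; fixed.
Sat(E[(ready ∨ send) U done]) = {m1, m2, m5, m6}
E[ready U E[(ready ∨ send) U done]]: least fixpoint, start Z0 = Sat(E[(ready ∨ send) U done]) = {m1, m2, m5, m6}, add states in Sat(ready) with some successor in Z. Already a fixed point.
Sat(E[ready U E[(ready ∨ send) U done]]) = {m1, m2, m5, m6}
m0 ∉ Sat(E[ready U E[(ready ∨ send) U done]]) = {m1, m2, m5, m6}, so the formula does not hold at m0.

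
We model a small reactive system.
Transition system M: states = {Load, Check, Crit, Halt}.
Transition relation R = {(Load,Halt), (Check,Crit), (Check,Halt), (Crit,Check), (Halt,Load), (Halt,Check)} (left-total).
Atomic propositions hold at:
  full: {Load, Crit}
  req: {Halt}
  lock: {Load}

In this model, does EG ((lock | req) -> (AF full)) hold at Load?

No

Sat(lock | req) = {Load, Halt}
AF full: least fixpoint, start Z0 = {Load, Crit}, add states with every successor in Z. Already a fixed point.
Sat(AF full) = {Load, Crit}
Sat((lock | req) -> (AF full)) = {Load, Check, Crit}
EG ((lock | req) -> (AF full)): greatest fixpoint, start Z0 = {Load, Check, Crit}, keep only states in Sat with some successor in Z. Z1 = {Check, Crit}; fixed.
Sat(EG ((lock | req) -> (AF full))) = {Check, Crit}
Load ∉ Sat(EG ((lock | req) -> (AF full))) = {Check, Crit}, so the formula does not hold at Load.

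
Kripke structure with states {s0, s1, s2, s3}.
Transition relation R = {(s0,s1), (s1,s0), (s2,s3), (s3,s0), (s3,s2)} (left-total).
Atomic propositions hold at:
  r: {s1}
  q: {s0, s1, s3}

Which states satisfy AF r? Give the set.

AF r: least fixpoint, start Z0 = {s1}, add states with every successor in Z. Z1 = {s0, s1}; fixed.
Sat(AF r) = {s0, s1}

{s0, s1}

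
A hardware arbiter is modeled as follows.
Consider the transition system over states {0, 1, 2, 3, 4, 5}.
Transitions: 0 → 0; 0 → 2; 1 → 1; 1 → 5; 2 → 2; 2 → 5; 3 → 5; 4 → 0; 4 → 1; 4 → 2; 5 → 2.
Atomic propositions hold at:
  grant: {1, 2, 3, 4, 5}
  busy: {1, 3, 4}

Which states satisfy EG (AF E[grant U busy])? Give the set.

{1, 4}

E[grant U busy]: least fixpoint, start Z0 = Sat(busy) = {1, 3, 4}, add states in Sat(grant) with some successor in Z. Already a fixed point.
Sat(E[grant U busy]) = {1, 3, 4}
AF E[grant U busy]: least fixpoint, start Z0 = {1, 3, 4}, add states with every successor in Z. Already a fixed point.
Sat(AF E[grant U busy]) = {1, 3, 4}
EG (AF E[grant U busy]): greatest fixpoint, start Z0 = {1, 3, 4}, keep only states in Sat with some successor in Z. Z1 = {1, 4}; fixed.
Sat(EG (AF E[grant U busy])) = {1, 4}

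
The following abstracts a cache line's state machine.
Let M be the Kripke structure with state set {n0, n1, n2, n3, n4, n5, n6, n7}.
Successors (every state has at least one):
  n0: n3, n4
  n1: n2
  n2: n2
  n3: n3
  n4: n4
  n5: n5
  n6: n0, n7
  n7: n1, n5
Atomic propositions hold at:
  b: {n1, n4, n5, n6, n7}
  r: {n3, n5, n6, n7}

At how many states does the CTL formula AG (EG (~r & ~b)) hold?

1

Sat(~r) = {n0, n1, n2, n4}
Sat(~b) = {n0, n2, n3}
Sat(~r & ~b) = {n0, n2}
EG (~r & ~b): greatest fixpoint, start Z0 = {n0, n2}, keep only states in Sat with some successor in Z. Z1 = {n2}; fixed.
Sat(EG (~r & ~b)) = {n2}
AG (EG (~r & ~b)): greatest fixpoint, start Z0 = {n2}, keep only states in Sat with every successor in Z. Already a fixed point.
Sat(AG (EG (~r & ~b))) = {n2}
|Sat(AG (EG (~r & ~b)))| = |{n2}| = 1.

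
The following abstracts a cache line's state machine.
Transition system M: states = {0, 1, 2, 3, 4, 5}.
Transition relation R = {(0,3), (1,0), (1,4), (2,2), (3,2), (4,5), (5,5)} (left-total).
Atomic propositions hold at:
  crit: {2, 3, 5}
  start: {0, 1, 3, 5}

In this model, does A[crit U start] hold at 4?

A[crit U start]: least fixpoint, start Z0 = Sat(start) = {0, 1, 3, 5}, add states in Sat(crit) with every successor in Z. Already a fixed point.
Sat(A[crit U start]) = {0, 1, 3, 5}
4 ∉ Sat(A[crit U start]) = {0, 1, 3, 5}, so the formula does not hold at 4.

No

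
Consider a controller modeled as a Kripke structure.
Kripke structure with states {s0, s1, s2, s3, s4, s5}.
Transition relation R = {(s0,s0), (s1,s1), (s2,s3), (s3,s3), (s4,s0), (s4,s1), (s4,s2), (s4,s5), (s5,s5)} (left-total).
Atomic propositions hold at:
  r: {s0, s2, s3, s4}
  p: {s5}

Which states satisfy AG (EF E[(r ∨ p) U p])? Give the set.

{s5}

Sat(r ∨ p) = {s0, s2, s3, s4, s5}
E[(r ∨ p) U p]: least fixpoint, start Z0 = Sat(p) = {s5}, add states in Sat(r ∨ p) with some successor in Z. Z1 = {s4, s5}; fixed.
Sat(E[(r ∨ p) U p]) = {s4, s5}
EF E[(r ∨ p) U p]: least fixpoint, start Z0 = {s4, s5}, add states with some successor in Z. Already a fixed point.
Sat(EF E[(r ∨ p) U p]) = {s4, s5}
AG (EF E[(r ∨ p) U p]): greatest fixpoint, start Z0 = {s4, s5}, keep only states in Sat with every successor in Z. Z1 = {s5}; fixed.
Sat(AG (EF E[(r ∨ p) U p])) = {s5}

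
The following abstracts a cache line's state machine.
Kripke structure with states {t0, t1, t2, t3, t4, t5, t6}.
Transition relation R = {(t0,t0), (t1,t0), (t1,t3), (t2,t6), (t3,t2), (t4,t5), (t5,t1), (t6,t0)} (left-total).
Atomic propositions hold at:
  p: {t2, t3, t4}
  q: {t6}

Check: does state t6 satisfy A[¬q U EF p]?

No

Sat(¬q) = {t0, t1, t2, t3, t4, t5}
EF p: least fixpoint, start Z0 = {t2, t3, t4}, add states with some successor in Z. Z1 = {t1, t2, t3, t4}; Z2 = {t1, t2, t3, t4, t5}; fixed.
Sat(EF p) = {t1, t2, t3, t4, t5}
A[¬q U EF p]: least fixpoint, start Z0 = Sat(EF p) = {t1, t2, t3, t4, t5}, add states in Sat(¬q) with every successor in Z. Already a fixed point.
Sat(A[¬q U EF p]) = {t1, t2, t3, t4, t5}
t6 ∉ Sat(A[¬q U EF p]) = {t1, t2, t3, t4, t5}, so the formula does not hold at t6.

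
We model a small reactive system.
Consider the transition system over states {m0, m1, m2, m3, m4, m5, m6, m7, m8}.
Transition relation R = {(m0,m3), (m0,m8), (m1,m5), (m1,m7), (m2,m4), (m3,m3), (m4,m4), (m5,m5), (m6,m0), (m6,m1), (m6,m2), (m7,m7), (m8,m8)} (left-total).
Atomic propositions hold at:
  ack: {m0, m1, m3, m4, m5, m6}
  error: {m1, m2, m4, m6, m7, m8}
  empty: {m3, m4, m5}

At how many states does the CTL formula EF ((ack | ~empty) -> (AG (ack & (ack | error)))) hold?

7

Sat(~empty) = {m0, m1, m2, m6, m7, m8}
Sat(ack | ~empty) = {m0, m1, m2, m3, m4, m5, m6, m7, m8}
Sat(ack | error) = {m0, m1, m2, m3, m4, m5, m6, m7, m8}
Sat(ack & (ack | error)) = {m0, m1, m3, m4, m5, m6}
AG (ack & (ack | error)): greatest fixpoint, start Z0 = {m0, m1, m3, m4, m5, m6}, keep only states in Sat with every successor in Z. Z1 = {m3, m4, m5}; fixed.
Sat(AG (ack & (ack | error))) = {m3, m4, m5}
Sat((ack | ~empty) -> (AG (ack & (ack | error)))) = {m3, m4, m5}
EF ((ack | ~empty) -> (AG (ack & (ack | error)))): least fixpoint, start Z0 = {m3, m4, m5}, add states with some successor in Z. Z1 = {m0, m1, m2, m3, m4, m5}; Z2 = {m0, m1, m2, m3, m4, m5, m6}; fixed.
Sat(EF ((ack | ~empty) -> (AG (ack & (ack | error))))) = {m0, m1, m2, m3, m4, m5, m6}
|Sat(EF ((ack | ~empty) -> (AG (ack & (ack | error)))))| = |{m0, m1, m2, m3, m4, m5, m6}| = 7.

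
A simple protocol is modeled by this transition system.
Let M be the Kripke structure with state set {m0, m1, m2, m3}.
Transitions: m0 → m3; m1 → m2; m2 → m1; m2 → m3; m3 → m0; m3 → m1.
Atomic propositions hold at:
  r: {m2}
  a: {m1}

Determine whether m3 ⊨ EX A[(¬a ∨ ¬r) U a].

Sat(¬a) = {m0, m2, m3}
Sat(¬r) = {m0, m1, m3}
Sat(¬a ∨ ¬r) = {m0, m1, m2, m3}
A[(¬a ∨ ¬r) U a]: least fixpoint, start Z0 = Sat(a) = {m1}, add states in Sat(¬a ∨ ¬r) with every successor in Z. Already a fixed point.
Sat(A[(¬a ∨ ¬r) U a]) = {m1}
Sat(EX A[(¬a ∨ ¬r) U a]) = {s : some successor in {m1}} = {m2, m3}
m3 ∈ Sat(EX A[(¬a ∨ ¬r) U a]) = {m2, m3}, so the formula holds at m3.

Yes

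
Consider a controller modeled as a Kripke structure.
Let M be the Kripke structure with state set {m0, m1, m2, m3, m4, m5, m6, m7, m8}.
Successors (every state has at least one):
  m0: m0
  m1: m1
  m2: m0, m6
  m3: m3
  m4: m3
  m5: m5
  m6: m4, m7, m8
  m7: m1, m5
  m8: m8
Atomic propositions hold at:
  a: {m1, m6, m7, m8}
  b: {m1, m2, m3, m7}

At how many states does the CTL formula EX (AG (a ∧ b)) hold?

Sat(a ∧ b) = {m1, m7}
AG (a ∧ b): greatest fixpoint, start Z0 = {m1, m7}, keep only states in Sat with every successor in Z. Z1 = {m1}; fixed.
Sat(AG (a ∧ b)) = {m1}
Sat(EX (AG (a ∧ b))) = {s : some successor in {m1}} = {m1, m7}
|Sat(EX (AG (a ∧ b)))| = |{m1, m7}| = 2.

2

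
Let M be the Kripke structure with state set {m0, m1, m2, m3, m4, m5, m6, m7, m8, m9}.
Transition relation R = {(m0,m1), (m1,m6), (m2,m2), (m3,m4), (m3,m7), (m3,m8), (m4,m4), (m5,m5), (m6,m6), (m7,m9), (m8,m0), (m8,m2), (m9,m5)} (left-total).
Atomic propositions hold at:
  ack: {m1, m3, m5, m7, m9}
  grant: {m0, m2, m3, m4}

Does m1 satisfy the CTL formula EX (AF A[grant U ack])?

A[grant U ack]: least fixpoint, start Z0 = Sat(ack) = {m1, m3, m5, m7, m9}, add states in Sat(grant) with every successor in Z. Z1 = {m0, m1, m3, m5, m7, m9}; fixed.
Sat(A[grant U ack]) = {m0, m1, m3, m5, m7, m9}
AF A[grant U ack]: least fixpoint, start Z0 = {m0, m1, m3, m5, m7, m9}, add states with every successor in Z. Already a fixed point.
Sat(AF A[grant U ack]) = {m0, m1, m3, m5, m7, m9}
Sat(EX (AF A[grant U ack])) = {s : some successor in {m0, m1, m3, m5, m7, m9}} = {m0, m3, m5, m7, m8, m9}
m1 ∉ Sat(EX (AF A[grant U ack])) = {m0, m3, m5, m7, m8, m9}, so the formula does not hold at m1.

No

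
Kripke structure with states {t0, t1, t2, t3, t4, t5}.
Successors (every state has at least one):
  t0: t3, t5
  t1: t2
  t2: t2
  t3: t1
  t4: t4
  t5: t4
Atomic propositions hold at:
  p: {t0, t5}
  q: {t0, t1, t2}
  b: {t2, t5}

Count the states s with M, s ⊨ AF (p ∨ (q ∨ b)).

5

Sat(q ∨ b) = {t0, t1, t2, t5}
Sat(p ∨ (q ∨ b)) = {t0, t1, t2, t5}
AF (p ∨ (q ∨ b)): least fixpoint, start Z0 = {t0, t1, t2, t5}, add states with every successor in Z. Z1 = {t0, t1, t2, t3, t5}; fixed.
Sat(AF (p ∨ (q ∨ b))) = {t0, t1, t2, t3, t5}
|Sat(AF (p ∨ (q ∨ b)))| = |{t0, t1, t2, t3, t5}| = 5.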